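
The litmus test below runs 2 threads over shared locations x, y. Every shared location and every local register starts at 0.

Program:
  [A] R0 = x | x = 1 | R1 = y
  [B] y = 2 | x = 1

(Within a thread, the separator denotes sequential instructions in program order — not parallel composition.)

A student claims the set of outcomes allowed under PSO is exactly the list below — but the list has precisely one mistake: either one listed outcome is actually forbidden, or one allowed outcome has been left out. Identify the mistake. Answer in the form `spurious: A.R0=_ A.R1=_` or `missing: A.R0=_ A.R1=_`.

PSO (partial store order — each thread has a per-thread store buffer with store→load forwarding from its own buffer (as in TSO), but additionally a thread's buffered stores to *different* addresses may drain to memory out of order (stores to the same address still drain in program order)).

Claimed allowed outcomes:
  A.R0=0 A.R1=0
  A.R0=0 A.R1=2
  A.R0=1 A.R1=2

outcome vector order: (A.R0,A.R1)
under PSO → 00, 02, 10, 12
PSO∖claimed = {10}

missing: A.R0=1 A.R1=0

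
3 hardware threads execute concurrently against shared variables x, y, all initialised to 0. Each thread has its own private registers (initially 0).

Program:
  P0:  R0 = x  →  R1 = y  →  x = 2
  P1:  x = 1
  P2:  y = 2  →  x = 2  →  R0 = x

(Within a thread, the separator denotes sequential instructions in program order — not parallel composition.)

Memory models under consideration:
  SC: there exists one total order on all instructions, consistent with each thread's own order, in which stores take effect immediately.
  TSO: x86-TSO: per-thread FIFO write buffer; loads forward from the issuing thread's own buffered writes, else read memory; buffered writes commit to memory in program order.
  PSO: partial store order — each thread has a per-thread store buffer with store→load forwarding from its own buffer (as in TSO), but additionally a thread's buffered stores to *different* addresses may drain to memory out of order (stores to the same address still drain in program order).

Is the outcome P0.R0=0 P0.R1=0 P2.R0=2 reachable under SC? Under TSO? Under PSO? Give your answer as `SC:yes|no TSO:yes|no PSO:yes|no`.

SC:yes TSO:yes PSO:yes

outcome vector order: (P0.R0,P0.R1,P2.R0)
SC: 9 outcomes — {<0 0 1>; <0 0 2>; <0 2 1>; <0 2 2>; <1 0 2>; <1 2 1>; <1 2 2>; <2 2 1>; <2 2 2>}
TSO: 9 outcomes — {<0 0 1>; <0 0 2>; <0 2 1>; <0 2 2>; <1 0 2>; <1 2 1>; <1 2 2>; <2 2 1>; <2 2 2>}
PSO: 12 outcomes — {<0 0 1>; <0 0 2>; <0 2 1>; <0 2 2>; <1 0 1>; <1 0 2>; <1 2 1>; <1 2 2>; <2 0 1>; <2 0 2>; <2 2 1>; <2 2 2>}
target <0 0 2> ∈ {SC,TSO,PSO}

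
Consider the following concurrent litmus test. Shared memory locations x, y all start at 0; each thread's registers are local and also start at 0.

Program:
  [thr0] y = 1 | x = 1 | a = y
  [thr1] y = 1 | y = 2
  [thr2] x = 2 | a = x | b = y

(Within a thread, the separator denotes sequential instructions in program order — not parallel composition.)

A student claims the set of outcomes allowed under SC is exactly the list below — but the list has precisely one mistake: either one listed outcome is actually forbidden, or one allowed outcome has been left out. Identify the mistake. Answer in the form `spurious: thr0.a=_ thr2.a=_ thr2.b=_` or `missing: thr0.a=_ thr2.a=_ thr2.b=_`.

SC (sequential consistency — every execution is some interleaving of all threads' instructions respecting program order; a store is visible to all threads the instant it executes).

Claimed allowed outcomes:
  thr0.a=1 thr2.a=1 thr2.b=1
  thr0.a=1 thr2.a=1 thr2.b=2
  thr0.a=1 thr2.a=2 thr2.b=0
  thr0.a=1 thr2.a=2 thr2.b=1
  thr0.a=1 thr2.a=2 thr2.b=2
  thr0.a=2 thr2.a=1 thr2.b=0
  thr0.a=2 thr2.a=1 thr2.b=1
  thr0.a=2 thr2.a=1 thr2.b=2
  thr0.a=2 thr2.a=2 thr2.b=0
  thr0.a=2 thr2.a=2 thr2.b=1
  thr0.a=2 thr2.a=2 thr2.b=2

spurious: thr0.a=2 thr2.a=1 thr2.b=0

outcome vector order: (thr0.a,thr2.a,thr2.b)
SC: 10 outcomes — {1/1/1, 1/1/2, 1/2/0, 1/2/1, 1/2/2, 2/1/1, 2/1/2, 2/2/0, 2/2/1, 2/2/2}
claimed∖SC = {2/1/0}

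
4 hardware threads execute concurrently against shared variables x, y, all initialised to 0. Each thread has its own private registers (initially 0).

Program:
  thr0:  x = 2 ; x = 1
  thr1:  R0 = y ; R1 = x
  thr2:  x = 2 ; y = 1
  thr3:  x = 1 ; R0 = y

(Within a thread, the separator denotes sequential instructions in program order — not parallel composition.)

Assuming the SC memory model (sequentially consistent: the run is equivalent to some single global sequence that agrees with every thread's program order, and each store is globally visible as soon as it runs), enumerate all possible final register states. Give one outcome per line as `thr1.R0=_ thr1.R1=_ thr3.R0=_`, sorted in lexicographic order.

outcome vector order: (thr1.R0,thr1.R1,thr3.R0)
|SC outcomes| = 10

thr1.R0=0 thr1.R1=0 thr3.R0=0
thr1.R0=0 thr1.R1=0 thr3.R0=1
thr1.R0=0 thr1.R1=1 thr3.R0=0
thr1.R0=0 thr1.R1=1 thr3.R0=1
thr1.R0=0 thr1.R1=2 thr3.R0=0
thr1.R0=0 thr1.R1=2 thr3.R0=1
thr1.R0=1 thr1.R1=1 thr3.R0=0
thr1.R0=1 thr1.R1=1 thr3.R0=1
thr1.R0=1 thr1.R1=2 thr3.R0=0
thr1.R0=1 thr1.R1=2 thr3.R0=1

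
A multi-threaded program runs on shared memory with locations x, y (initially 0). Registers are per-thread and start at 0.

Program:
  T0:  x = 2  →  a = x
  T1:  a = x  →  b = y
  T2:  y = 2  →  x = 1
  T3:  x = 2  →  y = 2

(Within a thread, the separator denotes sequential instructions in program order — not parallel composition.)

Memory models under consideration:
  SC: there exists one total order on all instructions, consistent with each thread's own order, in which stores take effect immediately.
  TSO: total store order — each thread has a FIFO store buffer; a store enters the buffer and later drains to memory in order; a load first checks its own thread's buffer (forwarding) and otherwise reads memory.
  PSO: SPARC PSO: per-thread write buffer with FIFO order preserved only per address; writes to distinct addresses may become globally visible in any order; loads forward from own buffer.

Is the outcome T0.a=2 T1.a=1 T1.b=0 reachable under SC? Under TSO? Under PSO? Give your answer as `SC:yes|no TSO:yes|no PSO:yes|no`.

SC:no TSO:no PSO:yes

outcome vector order: (T0.a,T1.a,T1.b)
under SC → <1 0 0>; <1 0 2>; <1 1 2>; <1 2 0>; <1 2 2>; <2 0 0>; <2 0 2>; <2 1 2>; <2 2 0>; <2 2 2>
under TSO → <1 0 0>; <1 0 2>; <1 1 2>; <1 2 0>; <1 2 2>; <2 0 0>; <2 0 2>; <2 1 2>; <2 2 0>; <2 2 2>
under PSO → <1 0 0>; <1 0 2>; <1 1 0>; <1 1 2>; <1 2 0>; <1 2 2>; <2 0 0>; <2 0 2>; <2 1 0>; <2 1 2>; <2 2 0>; <2 2 2>
target <2 1 0> ∈ {PSO}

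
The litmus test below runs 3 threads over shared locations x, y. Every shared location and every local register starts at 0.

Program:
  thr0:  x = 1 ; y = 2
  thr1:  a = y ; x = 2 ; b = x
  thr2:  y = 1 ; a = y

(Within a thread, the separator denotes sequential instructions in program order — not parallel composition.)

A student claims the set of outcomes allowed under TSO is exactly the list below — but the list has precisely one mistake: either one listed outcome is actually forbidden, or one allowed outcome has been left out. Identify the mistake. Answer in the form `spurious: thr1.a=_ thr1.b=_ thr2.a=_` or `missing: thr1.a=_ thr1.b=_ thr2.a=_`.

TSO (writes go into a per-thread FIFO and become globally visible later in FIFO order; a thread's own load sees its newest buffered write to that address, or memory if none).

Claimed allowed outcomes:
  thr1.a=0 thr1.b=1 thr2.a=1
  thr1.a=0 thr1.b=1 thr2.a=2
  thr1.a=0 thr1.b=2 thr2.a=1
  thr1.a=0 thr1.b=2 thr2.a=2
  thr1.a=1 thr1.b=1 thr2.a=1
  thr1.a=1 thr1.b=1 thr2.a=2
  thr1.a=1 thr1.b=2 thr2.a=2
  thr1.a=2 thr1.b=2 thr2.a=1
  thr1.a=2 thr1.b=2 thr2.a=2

missing: thr1.a=1 thr1.b=2 thr2.a=1

outcome vector order: (thr1.a,thr1.b,thr2.a)
[TSO] allowed = {0/1/1 0/1/2 0/2/1 0/2/2 1/1/1 1/1/2 1/2/1 1/2/2 2/2/1 2/2/2}
TSO∖claimed = {1/2/1}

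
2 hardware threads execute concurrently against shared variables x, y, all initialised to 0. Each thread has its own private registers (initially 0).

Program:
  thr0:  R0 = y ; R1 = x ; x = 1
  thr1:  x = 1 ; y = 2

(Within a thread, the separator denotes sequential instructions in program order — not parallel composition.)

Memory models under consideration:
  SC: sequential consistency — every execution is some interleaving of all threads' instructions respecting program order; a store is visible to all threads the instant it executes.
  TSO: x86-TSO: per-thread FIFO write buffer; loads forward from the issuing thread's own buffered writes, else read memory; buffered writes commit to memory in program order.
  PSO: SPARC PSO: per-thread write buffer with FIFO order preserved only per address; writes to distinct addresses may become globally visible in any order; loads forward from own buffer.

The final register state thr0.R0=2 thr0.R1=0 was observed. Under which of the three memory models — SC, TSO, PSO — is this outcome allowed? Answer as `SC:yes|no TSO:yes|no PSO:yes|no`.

outcome vector order: (thr0.R0,thr0.R1)
SC (3): 00; 01; 21
TSO (3): 00; 01; 21
PSO (4): 00; 01; 20; 21
target 20 ∈ {PSO}

SC:no TSO:no PSO:yes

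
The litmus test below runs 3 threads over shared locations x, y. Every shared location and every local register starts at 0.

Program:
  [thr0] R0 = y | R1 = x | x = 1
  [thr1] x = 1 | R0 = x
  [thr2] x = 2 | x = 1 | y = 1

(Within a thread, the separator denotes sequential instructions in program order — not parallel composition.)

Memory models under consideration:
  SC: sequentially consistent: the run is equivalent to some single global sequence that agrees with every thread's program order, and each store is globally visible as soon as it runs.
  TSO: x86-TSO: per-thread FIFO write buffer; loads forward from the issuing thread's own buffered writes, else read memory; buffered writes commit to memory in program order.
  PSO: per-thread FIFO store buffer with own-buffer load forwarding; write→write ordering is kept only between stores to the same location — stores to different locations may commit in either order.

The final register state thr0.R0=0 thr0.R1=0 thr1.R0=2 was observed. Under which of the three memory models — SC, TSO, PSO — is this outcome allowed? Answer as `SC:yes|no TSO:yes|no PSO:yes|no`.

outcome vector order: (thr0.R0,thr0.R1,thr1.R0)
[SC] allowed = {(0,0,1) (0,0,2) (0,1,1) (0,1,2) (0,2,1) (0,2,2) (1,1,1) (1,1,2)}
[TSO] allowed = {(0,0,1) (0,0,2) (0,1,1) (0,1,2) (0,2,1) (0,2,2) (1,1,1) (1,1,2)}
[PSO] allowed = {(0,0,1) (0,0,2) (0,1,1) (0,1,2) (0,2,1) (0,2,2) (1,0,1) (1,0,2) (1,1,1) (1,1,2) (1,2,1) (1,2,2)}
target (0,0,2) ∈ {SC,TSO,PSO}

SC:yes TSO:yes PSO:yes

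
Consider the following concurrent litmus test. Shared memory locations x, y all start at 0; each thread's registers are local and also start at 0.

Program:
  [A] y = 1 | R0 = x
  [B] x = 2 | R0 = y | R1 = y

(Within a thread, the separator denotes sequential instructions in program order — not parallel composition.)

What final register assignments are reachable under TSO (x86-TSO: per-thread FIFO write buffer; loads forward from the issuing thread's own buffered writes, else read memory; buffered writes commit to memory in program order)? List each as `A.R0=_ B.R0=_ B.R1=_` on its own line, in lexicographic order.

A.R0=0 B.R0=0 B.R1=0
A.R0=0 B.R0=0 B.R1=1
A.R0=0 B.R0=1 B.R1=1
A.R0=2 B.R0=0 B.R1=0
A.R0=2 B.R0=0 B.R1=1
A.R0=2 B.R0=1 B.R1=1

outcome vector order: (A.R0,B.R0,B.R1)
|TSO outcomes| = 6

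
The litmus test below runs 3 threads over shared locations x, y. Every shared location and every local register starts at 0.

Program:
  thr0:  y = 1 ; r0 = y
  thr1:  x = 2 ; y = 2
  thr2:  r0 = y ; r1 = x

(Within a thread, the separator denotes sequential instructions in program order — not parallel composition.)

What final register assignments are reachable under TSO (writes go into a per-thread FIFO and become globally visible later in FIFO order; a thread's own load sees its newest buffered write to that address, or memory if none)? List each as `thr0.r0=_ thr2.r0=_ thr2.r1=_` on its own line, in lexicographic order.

thr0.r0=1 thr2.r0=0 thr2.r1=0
thr0.r0=1 thr2.r0=0 thr2.r1=2
thr0.r0=1 thr2.r0=1 thr2.r1=0
thr0.r0=1 thr2.r0=1 thr2.r1=2
thr0.r0=1 thr2.r0=2 thr2.r1=2
thr0.r0=2 thr2.r0=0 thr2.r1=0
thr0.r0=2 thr2.r0=0 thr2.r1=2
thr0.r0=2 thr2.r0=1 thr2.r1=0
thr0.r0=2 thr2.r0=1 thr2.r1=2
thr0.r0=2 thr2.r0=2 thr2.r1=2

outcome vector order: (thr0.r0,thr2.r0,thr2.r1)
|TSO outcomes| = 10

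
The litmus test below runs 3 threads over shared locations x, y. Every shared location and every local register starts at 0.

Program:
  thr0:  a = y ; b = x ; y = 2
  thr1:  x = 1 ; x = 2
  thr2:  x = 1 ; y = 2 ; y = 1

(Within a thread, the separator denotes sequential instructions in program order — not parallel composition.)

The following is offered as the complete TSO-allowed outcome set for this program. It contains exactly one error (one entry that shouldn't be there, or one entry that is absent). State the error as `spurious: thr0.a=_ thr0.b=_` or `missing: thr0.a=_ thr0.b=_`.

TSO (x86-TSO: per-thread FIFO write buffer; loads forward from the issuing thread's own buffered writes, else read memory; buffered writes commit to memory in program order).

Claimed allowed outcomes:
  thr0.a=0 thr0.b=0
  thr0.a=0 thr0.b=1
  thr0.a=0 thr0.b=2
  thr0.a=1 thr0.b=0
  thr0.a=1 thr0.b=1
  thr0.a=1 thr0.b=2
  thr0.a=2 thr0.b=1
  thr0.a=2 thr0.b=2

outcome vector order: (thr0.a,thr0.b)
TSO (7): 0/0 0/1 0/2 1/1 1/2 2/1 2/2
claimed∖TSO = {1/0}

spurious: thr0.a=1 thr0.b=0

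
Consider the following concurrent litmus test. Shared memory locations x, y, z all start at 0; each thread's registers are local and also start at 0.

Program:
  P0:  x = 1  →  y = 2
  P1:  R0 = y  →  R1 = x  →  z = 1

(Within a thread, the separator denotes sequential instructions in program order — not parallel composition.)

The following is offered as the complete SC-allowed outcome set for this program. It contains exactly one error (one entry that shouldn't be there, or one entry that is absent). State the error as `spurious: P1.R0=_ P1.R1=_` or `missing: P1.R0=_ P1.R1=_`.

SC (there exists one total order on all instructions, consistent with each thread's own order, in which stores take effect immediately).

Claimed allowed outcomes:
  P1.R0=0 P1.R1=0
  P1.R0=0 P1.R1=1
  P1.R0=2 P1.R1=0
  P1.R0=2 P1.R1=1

spurious: P1.R0=2 P1.R1=0

outcome vector order: (P1.R0,P1.R1)
SC (3): <0 0>, <0 1>, <2 1>
claimed∖SC = {<2 0>}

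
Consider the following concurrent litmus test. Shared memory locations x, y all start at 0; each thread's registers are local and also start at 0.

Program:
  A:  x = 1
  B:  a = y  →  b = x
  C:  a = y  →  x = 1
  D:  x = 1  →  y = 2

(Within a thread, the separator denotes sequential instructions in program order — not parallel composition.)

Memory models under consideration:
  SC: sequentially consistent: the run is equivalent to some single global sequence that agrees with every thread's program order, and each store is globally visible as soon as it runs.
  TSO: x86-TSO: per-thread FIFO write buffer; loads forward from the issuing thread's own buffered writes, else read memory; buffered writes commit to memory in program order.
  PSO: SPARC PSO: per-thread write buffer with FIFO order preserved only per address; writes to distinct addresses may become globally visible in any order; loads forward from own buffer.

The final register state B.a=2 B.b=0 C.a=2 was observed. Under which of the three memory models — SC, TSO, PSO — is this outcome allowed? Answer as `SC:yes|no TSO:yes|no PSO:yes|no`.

SC:no TSO:no PSO:yes

outcome vector order: (B.a,B.b,C.a)
SC: 6 outcomes — {<0 0 0>, <0 0 2>, <0 1 0>, <0 1 2>, <2 1 0>, <2 1 2>}
TSO: 6 outcomes — {<0 0 0>, <0 0 2>, <0 1 0>, <0 1 2>, <2 1 0>, <2 1 2>}
PSO: 8 outcomes — {<0 0 0>, <0 0 2>, <0 1 0>, <0 1 2>, <2 0 0>, <2 0 2>, <2 1 0>, <2 1 2>}
target <2 0 2> ∈ {PSO}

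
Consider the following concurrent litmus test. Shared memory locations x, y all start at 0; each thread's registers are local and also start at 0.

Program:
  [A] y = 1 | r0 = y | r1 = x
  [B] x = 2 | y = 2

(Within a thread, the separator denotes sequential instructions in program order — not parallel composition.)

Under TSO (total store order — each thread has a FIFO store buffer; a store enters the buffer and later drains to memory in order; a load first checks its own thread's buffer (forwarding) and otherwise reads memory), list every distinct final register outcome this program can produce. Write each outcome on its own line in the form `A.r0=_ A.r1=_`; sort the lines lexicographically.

outcome vector order: (A.r0,A.r1)
|TSO outcomes| = 3

A.r0=1 A.r1=0
A.r0=1 A.r1=2
A.r0=2 A.r1=2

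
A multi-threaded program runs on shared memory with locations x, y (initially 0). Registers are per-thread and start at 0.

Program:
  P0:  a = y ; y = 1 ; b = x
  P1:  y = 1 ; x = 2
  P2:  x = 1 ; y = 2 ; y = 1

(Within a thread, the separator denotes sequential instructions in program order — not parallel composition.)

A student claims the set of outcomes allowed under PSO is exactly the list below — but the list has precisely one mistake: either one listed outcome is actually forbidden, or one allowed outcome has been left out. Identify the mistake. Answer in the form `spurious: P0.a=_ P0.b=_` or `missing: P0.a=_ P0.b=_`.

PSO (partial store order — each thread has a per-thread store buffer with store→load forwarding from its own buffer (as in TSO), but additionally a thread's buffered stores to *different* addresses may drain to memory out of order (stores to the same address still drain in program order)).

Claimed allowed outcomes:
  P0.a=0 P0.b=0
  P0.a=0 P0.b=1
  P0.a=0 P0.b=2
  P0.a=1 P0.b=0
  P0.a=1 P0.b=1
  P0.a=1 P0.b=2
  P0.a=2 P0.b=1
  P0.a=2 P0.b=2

outcome vector order: (P0.a,P0.b)
PSO: 9 outcomes — {(0,0); (0,1); (0,2); (1,0); (1,1); (1,2); (2,0); (2,1); (2,2)}
PSO∖claimed = {(2,0)}

missing: P0.a=2 P0.b=0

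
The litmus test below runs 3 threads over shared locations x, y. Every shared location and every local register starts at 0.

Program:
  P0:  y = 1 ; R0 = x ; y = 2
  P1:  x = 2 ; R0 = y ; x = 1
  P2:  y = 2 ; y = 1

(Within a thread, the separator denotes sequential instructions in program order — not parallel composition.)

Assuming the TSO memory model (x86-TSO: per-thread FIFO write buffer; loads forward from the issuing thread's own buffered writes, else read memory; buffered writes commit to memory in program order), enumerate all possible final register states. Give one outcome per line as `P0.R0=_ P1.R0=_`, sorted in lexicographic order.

P0.R0=0 P1.R0=0
P0.R0=0 P1.R0=1
P0.R0=0 P1.R0=2
P0.R0=1 P1.R0=0
P0.R0=1 P1.R0=1
P0.R0=1 P1.R0=2
P0.R0=2 P1.R0=0
P0.R0=2 P1.R0=1
P0.R0=2 P1.R0=2

outcome vector order: (P0.R0,P1.R0)
|TSO outcomes| = 9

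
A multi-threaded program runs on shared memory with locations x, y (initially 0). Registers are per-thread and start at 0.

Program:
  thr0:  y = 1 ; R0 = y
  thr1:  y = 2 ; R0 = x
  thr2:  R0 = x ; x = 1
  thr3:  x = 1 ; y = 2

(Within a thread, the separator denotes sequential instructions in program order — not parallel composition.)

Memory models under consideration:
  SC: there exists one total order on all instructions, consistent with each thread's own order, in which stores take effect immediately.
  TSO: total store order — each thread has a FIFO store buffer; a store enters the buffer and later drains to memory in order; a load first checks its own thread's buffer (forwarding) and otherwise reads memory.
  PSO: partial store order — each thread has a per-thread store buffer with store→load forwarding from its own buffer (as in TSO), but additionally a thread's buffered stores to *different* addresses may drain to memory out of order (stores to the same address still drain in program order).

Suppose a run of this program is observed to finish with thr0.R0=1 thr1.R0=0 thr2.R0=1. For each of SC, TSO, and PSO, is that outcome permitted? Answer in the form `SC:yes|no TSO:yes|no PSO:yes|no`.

outcome vector order: (thr0.R0,thr1.R0,thr2.R0)
SC (8): 100, 101, 110, 111, 200, 201, 210, 211
TSO (8): 100, 101, 110, 111, 200, 201, 210, 211
PSO (8): 100, 101, 110, 111, 200, 201, 210, 211
target 101 ∈ {SC,TSO,PSO}

SC:yes TSO:yes PSO:yes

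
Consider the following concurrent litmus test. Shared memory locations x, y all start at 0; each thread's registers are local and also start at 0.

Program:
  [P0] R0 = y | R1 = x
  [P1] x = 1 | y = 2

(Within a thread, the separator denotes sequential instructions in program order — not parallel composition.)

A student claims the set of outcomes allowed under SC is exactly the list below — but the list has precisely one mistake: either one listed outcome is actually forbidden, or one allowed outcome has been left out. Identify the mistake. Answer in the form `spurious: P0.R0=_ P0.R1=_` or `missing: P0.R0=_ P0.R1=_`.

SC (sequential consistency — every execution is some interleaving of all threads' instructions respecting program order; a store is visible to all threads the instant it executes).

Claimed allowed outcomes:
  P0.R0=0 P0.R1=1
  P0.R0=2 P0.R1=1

missing: P0.R0=0 P0.R1=0

outcome vector order: (P0.R0,P0.R1)
SC: 3 outcomes — {0/0; 0/1; 2/1}
SC∖claimed = {0/0}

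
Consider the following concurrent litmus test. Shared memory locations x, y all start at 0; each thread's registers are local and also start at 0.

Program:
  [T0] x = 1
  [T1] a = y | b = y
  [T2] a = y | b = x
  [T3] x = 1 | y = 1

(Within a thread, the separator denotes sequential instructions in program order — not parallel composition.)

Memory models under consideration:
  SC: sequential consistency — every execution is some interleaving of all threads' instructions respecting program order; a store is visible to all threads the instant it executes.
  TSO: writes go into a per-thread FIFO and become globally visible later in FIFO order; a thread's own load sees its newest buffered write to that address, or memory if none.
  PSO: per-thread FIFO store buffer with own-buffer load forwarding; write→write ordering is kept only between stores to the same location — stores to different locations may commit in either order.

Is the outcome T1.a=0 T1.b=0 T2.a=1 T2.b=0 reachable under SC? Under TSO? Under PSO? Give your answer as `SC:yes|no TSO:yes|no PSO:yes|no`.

outcome vector order: (T1.a,T1.b,T2.a,T2.b)
SC: 9 outcomes — {0/0/0/0; 0/0/0/1; 0/0/1/1; 0/1/0/0; 0/1/0/1; 0/1/1/1; 1/1/0/0; 1/1/0/1; 1/1/1/1}
TSO: 9 outcomes — {0/0/0/0; 0/0/0/1; 0/0/1/1; 0/1/0/0; 0/1/0/1; 0/1/1/1; 1/1/0/0; 1/1/0/1; 1/1/1/1}
PSO: 12 outcomes — {0/0/0/0; 0/0/0/1; 0/0/1/0; 0/0/1/1; 0/1/0/0; 0/1/0/1; 0/1/1/0; 0/1/1/1; 1/1/0/0; 1/1/0/1; 1/1/1/0; 1/1/1/1}
target 0/0/1/0 ∈ {PSO}

SC:no TSO:no PSO:yes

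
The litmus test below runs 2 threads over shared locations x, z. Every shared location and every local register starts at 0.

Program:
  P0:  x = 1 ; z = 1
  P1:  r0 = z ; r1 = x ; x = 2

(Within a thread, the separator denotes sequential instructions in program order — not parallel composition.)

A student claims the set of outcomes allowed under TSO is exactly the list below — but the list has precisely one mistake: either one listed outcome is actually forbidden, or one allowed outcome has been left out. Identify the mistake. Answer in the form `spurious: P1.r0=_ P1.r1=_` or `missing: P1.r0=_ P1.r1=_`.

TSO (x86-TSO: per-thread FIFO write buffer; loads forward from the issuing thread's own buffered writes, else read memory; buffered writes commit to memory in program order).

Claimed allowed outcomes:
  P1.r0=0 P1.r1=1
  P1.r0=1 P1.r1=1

outcome vector order: (P1.r0,P1.r1)
TSO: 3 outcomes — {<0 0>; <0 1>; <1 1>}
TSO∖claimed = {<0 0>}

missing: P1.r0=0 P1.r1=0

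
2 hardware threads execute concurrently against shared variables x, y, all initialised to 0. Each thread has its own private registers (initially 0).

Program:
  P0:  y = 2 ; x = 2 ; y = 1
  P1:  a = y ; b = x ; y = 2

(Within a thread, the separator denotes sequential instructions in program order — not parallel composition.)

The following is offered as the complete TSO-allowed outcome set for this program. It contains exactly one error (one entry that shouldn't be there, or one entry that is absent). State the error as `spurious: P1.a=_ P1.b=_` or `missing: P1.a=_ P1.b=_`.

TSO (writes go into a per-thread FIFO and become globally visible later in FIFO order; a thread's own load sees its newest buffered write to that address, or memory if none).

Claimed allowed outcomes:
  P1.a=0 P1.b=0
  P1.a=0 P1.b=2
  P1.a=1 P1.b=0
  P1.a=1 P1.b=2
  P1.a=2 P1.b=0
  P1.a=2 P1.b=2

outcome vector order: (P1.a,P1.b)
TSO: 5 outcomes — {(0,0), (0,2), (1,2), (2,0), (2,2)}
claimed∖TSO = {(1,0)}

spurious: P1.a=1 P1.b=0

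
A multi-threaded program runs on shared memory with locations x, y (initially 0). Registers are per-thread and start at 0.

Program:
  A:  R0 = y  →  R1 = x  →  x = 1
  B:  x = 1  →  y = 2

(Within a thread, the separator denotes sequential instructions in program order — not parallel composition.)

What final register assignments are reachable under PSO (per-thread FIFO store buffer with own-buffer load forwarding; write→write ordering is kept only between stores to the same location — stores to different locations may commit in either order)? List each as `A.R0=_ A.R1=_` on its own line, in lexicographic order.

A.R0=0 A.R1=0
A.R0=0 A.R1=1
A.R0=2 A.R1=0
A.R0=2 A.R1=1

outcome vector order: (A.R0,A.R1)
|PSO outcomes| = 4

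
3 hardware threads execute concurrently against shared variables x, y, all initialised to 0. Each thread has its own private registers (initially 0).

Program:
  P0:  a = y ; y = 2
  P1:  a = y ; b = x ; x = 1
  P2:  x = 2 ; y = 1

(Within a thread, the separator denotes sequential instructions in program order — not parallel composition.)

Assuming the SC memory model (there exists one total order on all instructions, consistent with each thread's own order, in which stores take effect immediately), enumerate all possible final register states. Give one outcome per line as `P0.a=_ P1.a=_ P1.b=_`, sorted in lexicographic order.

P0.a=0 P1.a=0 P1.b=0
P0.a=0 P1.a=0 P1.b=2
P0.a=0 P1.a=1 P1.b=2
P0.a=0 P1.a=2 P1.b=0
P0.a=0 P1.a=2 P1.b=2
P0.a=1 P1.a=0 P1.b=0
P0.a=1 P1.a=0 P1.b=2
P0.a=1 P1.a=1 P1.b=2
P0.a=1 P1.a=2 P1.b=2

outcome vector order: (P0.a,P1.a,P1.b)
|SC outcomes| = 9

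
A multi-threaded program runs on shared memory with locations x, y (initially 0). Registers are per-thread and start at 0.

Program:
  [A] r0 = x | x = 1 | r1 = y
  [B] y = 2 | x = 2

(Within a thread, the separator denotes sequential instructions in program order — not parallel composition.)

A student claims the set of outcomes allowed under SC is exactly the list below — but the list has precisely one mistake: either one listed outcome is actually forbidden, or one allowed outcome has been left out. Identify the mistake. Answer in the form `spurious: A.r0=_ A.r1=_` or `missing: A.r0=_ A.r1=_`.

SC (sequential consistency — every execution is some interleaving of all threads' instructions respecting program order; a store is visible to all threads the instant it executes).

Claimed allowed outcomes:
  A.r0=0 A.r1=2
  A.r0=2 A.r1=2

missing: A.r0=0 A.r1=0

outcome vector order: (A.r0,A.r1)
under SC → 0/0; 0/2; 2/2
SC∖claimed = {0/0}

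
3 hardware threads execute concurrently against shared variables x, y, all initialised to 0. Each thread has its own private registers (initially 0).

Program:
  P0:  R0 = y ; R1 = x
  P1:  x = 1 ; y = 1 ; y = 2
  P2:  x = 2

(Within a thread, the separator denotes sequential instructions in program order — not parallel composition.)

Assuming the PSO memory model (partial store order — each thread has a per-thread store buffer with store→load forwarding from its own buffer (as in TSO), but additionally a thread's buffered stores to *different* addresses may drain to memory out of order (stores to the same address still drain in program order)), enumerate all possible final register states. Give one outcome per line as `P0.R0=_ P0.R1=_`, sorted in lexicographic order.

P0.R0=0 P0.R1=0
P0.R0=0 P0.R1=1
P0.R0=0 P0.R1=2
P0.R0=1 P0.R1=0
P0.R0=1 P0.R1=1
P0.R0=1 P0.R1=2
P0.R0=2 P0.R1=0
P0.R0=2 P0.R1=1
P0.R0=2 P0.R1=2

outcome vector order: (P0.R0,P0.R1)
|PSO outcomes| = 9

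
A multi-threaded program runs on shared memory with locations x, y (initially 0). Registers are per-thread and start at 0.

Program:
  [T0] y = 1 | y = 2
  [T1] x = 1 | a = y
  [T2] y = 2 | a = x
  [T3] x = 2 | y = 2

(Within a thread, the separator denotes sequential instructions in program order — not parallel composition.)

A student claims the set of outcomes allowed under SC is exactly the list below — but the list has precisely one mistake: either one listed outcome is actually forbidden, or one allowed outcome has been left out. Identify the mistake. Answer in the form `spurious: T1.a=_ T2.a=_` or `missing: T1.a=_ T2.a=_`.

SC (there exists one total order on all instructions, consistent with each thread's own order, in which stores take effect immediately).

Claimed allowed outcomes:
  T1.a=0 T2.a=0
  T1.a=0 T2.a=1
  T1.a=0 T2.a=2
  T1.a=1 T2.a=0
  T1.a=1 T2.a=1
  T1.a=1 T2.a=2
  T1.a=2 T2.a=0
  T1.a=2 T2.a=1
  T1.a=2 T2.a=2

outcome vector order: (T1.a,T2.a)
SC (8): 01, 02, 10, 11, 12, 20, 21, 22
claimed∖SC = {00}

spurious: T1.a=0 T2.a=0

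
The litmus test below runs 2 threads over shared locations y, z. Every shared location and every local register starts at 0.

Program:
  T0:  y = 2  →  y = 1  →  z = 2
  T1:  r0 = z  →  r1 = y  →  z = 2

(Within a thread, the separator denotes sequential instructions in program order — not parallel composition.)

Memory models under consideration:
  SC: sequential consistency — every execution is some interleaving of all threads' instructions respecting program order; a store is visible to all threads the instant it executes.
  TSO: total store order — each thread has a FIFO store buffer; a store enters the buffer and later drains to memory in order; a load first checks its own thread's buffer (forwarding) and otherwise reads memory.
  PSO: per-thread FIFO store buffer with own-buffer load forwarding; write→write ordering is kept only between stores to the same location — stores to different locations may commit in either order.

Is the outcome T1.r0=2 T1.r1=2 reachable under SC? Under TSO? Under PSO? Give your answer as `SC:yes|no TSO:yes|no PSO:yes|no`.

outcome vector order: (T1.r0,T1.r1)
SC (4): 0/0; 0/1; 0/2; 2/1
TSO (4): 0/0; 0/1; 0/2; 2/1
PSO (6): 0/0; 0/1; 0/2; 2/0; 2/1; 2/2
target 2/2 ∈ {PSO}

SC:no TSO:no PSO:yes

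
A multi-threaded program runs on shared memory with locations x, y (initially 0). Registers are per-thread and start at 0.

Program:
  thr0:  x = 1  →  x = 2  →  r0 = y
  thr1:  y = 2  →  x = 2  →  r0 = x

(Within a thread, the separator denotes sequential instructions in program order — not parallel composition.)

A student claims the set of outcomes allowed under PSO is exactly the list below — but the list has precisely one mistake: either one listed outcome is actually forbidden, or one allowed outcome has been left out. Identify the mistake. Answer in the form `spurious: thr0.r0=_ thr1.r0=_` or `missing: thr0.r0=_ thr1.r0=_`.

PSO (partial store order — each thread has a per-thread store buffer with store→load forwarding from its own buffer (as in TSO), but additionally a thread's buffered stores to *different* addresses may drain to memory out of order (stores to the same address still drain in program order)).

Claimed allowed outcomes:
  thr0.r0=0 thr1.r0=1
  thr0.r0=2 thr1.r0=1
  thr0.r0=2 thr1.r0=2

outcome vector order: (thr0.r0,thr1.r0)
under PSO → <0 1>, <0 2>, <2 1>, <2 2>
PSO∖claimed = {<0 2>}

missing: thr0.r0=0 thr1.r0=2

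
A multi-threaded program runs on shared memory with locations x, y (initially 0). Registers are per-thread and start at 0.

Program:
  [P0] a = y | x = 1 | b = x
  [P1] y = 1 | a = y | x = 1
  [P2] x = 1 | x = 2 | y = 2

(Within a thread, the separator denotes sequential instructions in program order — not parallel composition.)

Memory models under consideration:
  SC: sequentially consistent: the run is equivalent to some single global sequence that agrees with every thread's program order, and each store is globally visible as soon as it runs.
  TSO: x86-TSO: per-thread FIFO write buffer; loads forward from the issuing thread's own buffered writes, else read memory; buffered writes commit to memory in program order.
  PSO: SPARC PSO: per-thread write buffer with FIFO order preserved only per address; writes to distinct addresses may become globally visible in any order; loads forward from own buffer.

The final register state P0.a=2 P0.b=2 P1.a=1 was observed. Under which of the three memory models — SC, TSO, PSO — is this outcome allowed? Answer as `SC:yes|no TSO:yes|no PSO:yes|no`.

outcome vector order: (P0.a,P0.b,P1.a)
[SC] allowed = {(0,1,1); (0,1,2); (0,2,1); (0,2,2); (1,1,1); (1,1,2); (1,2,1); (1,2,2); (2,1,1); (2,1,2)}
[TSO] allowed = {(0,1,1); (0,1,2); (0,2,1); (0,2,2); (1,1,1); (1,1,2); (1,2,1); (1,2,2); (2,1,1); (2,1,2)}
[PSO] allowed = {(0,1,1); (0,1,2); (0,2,1); (0,2,2); (1,1,1); (1,1,2); (1,2,1); (1,2,2); (2,1,1); (2,1,2); (2,2,1); (2,2,2)}
target (2,2,1) ∈ {PSO}

SC:no TSO:no PSO:yes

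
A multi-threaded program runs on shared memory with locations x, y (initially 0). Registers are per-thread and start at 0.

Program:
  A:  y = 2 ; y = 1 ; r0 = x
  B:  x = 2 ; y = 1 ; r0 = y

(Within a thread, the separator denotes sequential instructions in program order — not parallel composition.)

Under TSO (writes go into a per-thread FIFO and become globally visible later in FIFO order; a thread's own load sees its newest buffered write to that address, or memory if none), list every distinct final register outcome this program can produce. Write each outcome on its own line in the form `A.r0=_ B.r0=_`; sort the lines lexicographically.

outcome vector order: (A.r0,B.r0)
|TSO outcomes| = 4

A.r0=0 B.r0=1
A.r0=0 B.r0=2
A.r0=2 B.r0=1
A.r0=2 B.r0=2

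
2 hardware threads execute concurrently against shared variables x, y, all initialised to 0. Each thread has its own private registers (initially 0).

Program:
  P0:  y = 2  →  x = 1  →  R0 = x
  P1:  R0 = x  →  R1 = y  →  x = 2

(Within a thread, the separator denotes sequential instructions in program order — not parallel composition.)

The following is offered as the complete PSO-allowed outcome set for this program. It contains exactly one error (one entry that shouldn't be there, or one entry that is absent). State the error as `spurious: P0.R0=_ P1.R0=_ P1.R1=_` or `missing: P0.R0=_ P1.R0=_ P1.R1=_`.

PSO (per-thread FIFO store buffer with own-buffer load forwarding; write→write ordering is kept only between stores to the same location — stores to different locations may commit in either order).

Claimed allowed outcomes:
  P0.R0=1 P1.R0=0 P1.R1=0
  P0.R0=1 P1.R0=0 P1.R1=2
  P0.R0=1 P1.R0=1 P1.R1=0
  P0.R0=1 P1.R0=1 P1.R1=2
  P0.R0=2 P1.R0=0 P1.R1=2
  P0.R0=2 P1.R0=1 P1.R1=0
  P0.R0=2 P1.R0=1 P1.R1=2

missing: P0.R0=2 P1.R0=0 P1.R1=0

outcome vector order: (P0.R0,P1.R0,P1.R1)
under PSO → <1 0 0>, <1 0 2>, <1 1 0>, <1 1 2>, <2 0 0>, <2 0 2>, <2 1 0>, <2 1 2>
PSO∖claimed = {<2 0 0>}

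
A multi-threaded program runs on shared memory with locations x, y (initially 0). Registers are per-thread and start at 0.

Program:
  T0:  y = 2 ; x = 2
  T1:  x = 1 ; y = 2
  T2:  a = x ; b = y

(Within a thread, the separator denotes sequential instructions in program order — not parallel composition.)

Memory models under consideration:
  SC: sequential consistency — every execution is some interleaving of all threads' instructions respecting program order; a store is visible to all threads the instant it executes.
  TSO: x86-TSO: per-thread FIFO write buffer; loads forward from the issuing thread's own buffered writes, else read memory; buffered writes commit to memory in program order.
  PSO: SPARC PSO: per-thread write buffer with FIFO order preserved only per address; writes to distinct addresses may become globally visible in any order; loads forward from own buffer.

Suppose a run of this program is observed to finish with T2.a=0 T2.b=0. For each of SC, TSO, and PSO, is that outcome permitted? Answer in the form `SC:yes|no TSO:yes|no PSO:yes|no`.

SC:yes TSO:yes PSO:yes

outcome vector order: (T2.a,T2.b)
SC: 5 outcomes — {0/0 0/2 1/0 1/2 2/2}
TSO: 5 outcomes — {0/0 0/2 1/0 1/2 2/2}
PSO: 6 outcomes — {0/0 0/2 1/0 1/2 2/0 2/2}
target 0/0 ∈ {SC,TSO,PSO}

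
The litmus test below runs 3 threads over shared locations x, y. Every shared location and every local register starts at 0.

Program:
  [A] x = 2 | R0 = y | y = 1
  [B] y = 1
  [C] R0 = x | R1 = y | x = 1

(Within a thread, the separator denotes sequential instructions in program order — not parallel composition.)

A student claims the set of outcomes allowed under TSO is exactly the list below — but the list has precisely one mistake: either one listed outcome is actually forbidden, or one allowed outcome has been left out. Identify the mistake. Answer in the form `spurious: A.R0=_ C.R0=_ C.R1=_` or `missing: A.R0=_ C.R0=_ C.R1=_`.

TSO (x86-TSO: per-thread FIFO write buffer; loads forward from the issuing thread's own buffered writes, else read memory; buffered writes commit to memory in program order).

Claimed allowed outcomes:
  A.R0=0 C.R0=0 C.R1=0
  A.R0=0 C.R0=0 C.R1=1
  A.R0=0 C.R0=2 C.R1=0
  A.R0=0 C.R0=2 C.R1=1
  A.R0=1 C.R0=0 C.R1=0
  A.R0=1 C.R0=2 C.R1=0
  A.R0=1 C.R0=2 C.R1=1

outcome vector order: (A.R0,C.R0,C.R1)
TSO: 8 outcomes — {000 001 020 021 100 101 120 121}
TSO∖claimed = {101}

missing: A.R0=1 C.R0=0 C.R1=1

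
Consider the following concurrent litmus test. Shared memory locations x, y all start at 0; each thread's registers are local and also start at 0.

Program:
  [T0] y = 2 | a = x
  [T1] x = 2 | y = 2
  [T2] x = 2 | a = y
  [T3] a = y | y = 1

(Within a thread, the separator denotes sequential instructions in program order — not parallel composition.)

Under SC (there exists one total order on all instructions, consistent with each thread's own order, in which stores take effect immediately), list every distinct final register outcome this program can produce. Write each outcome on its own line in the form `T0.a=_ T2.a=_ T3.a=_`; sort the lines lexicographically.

outcome vector order: (T0.a,T2.a,T3.a)
|SC outcomes| = 10

T0.a=0 T2.a=1 T3.a=0
T0.a=0 T2.a=1 T3.a=2
T0.a=0 T2.a=2 T3.a=0
T0.a=0 T2.a=2 T3.a=2
T0.a=2 T2.a=0 T3.a=0
T0.a=2 T2.a=0 T3.a=2
T0.a=2 T2.a=1 T3.a=0
T0.a=2 T2.a=1 T3.a=2
T0.a=2 T2.a=2 T3.a=0
T0.a=2 T2.a=2 T3.a=2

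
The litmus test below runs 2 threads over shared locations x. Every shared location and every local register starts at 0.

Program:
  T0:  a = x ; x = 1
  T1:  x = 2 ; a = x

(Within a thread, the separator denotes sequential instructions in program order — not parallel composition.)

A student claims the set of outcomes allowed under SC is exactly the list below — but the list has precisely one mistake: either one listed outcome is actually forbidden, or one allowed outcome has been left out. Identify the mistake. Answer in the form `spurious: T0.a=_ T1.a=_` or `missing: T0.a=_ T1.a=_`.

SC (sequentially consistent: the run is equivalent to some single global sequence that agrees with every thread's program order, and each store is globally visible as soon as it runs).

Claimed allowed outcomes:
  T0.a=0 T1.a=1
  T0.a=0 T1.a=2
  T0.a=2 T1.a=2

outcome vector order: (T0.a,T1.a)
SC: 4 outcomes — {0/1 0/2 2/1 2/2}
SC∖claimed = {2/1}

missing: T0.a=2 T1.a=1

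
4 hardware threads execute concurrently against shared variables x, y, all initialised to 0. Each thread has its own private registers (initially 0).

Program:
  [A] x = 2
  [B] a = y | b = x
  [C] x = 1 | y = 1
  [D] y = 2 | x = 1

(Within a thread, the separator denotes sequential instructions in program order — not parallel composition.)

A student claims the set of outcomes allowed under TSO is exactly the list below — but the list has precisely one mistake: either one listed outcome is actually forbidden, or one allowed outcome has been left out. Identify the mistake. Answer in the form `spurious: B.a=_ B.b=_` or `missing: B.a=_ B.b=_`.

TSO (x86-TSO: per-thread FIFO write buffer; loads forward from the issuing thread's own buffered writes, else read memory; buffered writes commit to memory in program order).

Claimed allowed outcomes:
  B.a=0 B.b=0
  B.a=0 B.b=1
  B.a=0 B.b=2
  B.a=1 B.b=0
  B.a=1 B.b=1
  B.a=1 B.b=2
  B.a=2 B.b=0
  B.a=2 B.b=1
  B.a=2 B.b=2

outcome vector order: (B.a,B.b)
under TSO → <0 0> <0 1> <0 2> <1 1> <1 2> <2 0> <2 1> <2 2>
claimed∖TSO = {<1 0>}

spurious: B.a=1 B.b=0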